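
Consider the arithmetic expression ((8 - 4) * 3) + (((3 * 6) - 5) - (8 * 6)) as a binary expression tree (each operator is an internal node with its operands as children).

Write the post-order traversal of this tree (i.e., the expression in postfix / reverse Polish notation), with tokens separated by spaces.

8 4 - 3 * 3 6 * 5 - 8 6 * - +

Post-order on an expression tree gives postfix notation: for each operator, emit left operand, right operand, then the operator.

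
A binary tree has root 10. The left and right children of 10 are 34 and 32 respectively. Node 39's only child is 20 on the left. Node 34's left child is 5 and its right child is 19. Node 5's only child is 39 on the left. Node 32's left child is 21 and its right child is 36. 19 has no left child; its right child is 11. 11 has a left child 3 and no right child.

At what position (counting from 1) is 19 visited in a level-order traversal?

5

Level-order visits nodes level by level from the root, left to right within each level.
Level 0: 10
Level 1: 34, 32
Level 2: 5, 19, 21, 36
Level 3: 39, 11
Level 4: 20, 3
Full level-order sequence: 10, 34, 32, 5, 19, 21, 36, 39, 11, 20, 3.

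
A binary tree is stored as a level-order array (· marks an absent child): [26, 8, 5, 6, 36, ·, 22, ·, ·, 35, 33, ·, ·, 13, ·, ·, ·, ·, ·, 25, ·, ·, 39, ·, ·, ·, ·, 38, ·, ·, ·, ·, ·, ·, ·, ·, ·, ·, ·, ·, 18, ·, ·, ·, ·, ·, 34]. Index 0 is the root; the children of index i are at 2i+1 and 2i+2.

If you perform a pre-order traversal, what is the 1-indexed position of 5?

Pre-order visits the node, then its left subtree, then its right subtree.
Visit 26.
At 26: go left to 8.
  Visit 8.
  At 8: go left to 6.
    6 is a leaf — visit 6.
  At 8: go right to 36.
    Visit 36.
    At 36: go left to 35.
      Visit 35.
      At 35: go left to 25.
        Visit 25.
        At 25: no left child.
        At 25: go right to 18.
          18 is a leaf — visit 18.
      At 35: no right child.
    At 36: go right to 33.
      Visit 33.
      At 33: no left child.
      At 33: go right to 39.
        Visit 39.
        At 39: no left child.
        At 39: go right to 34.
          34 is a leaf — visit 34.
At 26: go right to 5.
  Visit 5.
  At 5: no left child.
  At 5: go right to 22.
    Visit 22.
    At 22: go left to 13.
      Visit 13.
      At 13: go left to 38.
        38 is a leaf — visit 38.
      At 13: no right child.
    At 22: no right child.
Full pre-order sequence: 26, 8, 6, 36, 35, 25, 18, 33, 39, 34, 5, 22, 13, 38.

11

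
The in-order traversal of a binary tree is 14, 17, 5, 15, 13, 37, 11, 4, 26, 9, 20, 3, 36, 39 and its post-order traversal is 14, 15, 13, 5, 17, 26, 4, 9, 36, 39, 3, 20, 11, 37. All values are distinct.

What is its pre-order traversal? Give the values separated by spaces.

The last element of post-order is the root; it splits in-order into left and right subtrees.
Root 37: left subtree has 5 nodes {14, 17, 5, 15, 13}, right has 8 {11, 4, 26, 9, 20, 3, 36, 39}.
  Root 17: left subtree has 1 node {14}, right has 3 {5, 15, 13}.
    Root 5: left subtree has 0 nodes { }, right has 2 {15, 13}.
      Root 13: left subtree has 1 node {15}, right has 0 { }.
  Root 11: left subtree has 0 nodes { }, right has 7 {4, 26, 9, 20, 3, 36, 39}.
    Root 20: left subtree has 3 nodes {4, 26, 9}, right has 3 {3, 36, 39}.
      Root 9: left subtree has 2 nodes {4, 26}, right has 0 { }.
        Root 4: left subtree has 0 nodes { }, right has 1 {26}.
      Root 3: left subtree has 0 nodes { }, right has 2 {36, 39}.
        Root 39: left subtree has 1 node {36}, right has 0 { }.

37 17 14 5 13 15 11 20 9 4 26 3 39 36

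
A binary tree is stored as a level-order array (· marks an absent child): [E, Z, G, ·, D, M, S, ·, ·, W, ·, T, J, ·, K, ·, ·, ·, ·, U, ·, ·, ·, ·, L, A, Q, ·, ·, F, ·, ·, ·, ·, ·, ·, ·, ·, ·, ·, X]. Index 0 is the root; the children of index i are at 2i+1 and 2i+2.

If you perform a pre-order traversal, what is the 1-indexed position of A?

12

Pre-order visits the node, then its left subtree, then its right subtree.
Visit E.
At E: go left to Z.
  Visit Z.
  At Z: no left child.
  At Z: go right to D.
    Visit D.
    At D: go left to W.
      Visit W.
      At W: go left to U.
        Visit U.
        At U: no left child.
        At U: go right to X.
          X is a leaf — visit X.
      At W: no right child.
    At D: no right child.
At E: go right to G.
  Visit G.
  At G: go left to M.
    Visit M.
    At M: go left to T.
      Visit T.
      At T: no left child.
      At T: go right to L.
        L is a leaf — visit L.
    At M: go right to J.
      Visit J.
      At J: go left to A.
        A is a leaf — visit A.
      At J: go right to Q.
        Q is a leaf — visit Q.
  At G: go right to S.
    Visit S.
    At S: no left child.
    At S: go right to K.
      Visit K.
      At K: go left to F.
        F is a leaf — visit F.
      At K: no right child.
Full pre-order sequence: E, Z, D, W, U, X, G, M, T, L, J, A, Q, S, K, F.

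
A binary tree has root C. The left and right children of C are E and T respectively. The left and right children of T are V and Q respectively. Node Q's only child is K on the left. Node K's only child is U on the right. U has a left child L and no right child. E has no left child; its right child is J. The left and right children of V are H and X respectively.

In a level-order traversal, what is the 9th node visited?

K

Level-order visits nodes level by level from the root, left to right within each level.
Level 0: C
Level 1: E, T
Level 2: J, V, Q
Level 3: H, X, K
Level 4: U
Level 5: L
Full level-order sequence: C, E, T, J, V, Q, H, X, K, U, L.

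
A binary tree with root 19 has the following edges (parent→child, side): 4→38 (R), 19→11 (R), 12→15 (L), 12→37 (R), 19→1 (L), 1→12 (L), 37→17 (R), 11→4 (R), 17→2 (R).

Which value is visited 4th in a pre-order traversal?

Pre-order visits the node, then its left subtree, then its right subtree.
Visit 19.
At 19: go left to 1.
  Visit 1.
  At 1: go left to 12.
    Visit 12.
    At 12: go left to 15.
      15 is a leaf — visit 15.
    At 12: go right to 37.
      Visit 37.
      At 37: no left child.
      At 37: go right to 17.
        Visit 17.
        At 17: no left child.
        At 17: go right to 2.
          2 is a leaf — visit 2.
  At 1: no right child.
At 19: go right to 11.
  Visit 11.
  At 11: no left child.
  At 11: go right to 4.
    Visit 4.
    At 4: no left child.
    At 4: go right to 38.
      38 is a leaf — visit 38.
Full pre-order sequence: 19, 1, 12, 15, 37, 17, 2, 11, 4, 38.

15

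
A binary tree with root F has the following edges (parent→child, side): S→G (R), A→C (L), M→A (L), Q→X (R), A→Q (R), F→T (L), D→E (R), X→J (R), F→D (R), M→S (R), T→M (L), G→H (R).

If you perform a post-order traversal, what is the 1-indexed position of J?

Post-order visits the left subtree, then the right subtree, then the node.
At F: go left to T.
  At T: go left to M.
    At M: go left to A.
      At A: go left to C.
        C is a leaf — visit C.
      At A: go right to Q.
        At Q: no left child.
        At Q: go right to X.
          At X: no left child.
          At X: go right to J.
            J is a leaf — visit J.
          Visit X.
        Visit Q.
      Visit A.
    At M: go right to S.
      At S: no left child.
      At S: go right to G.
        At G: no left child.
        At G: go right to H.
          H is a leaf — visit H.
        Visit G.
      Visit S.
    Visit M.
  At T: no right child.
  Visit T.
At F: go right to D.
  At D: no left child.
  At D: go right to E.
    E is a leaf — visit E.
  Visit D.
Visit F.
Full post-order sequence: C, J, X, Q, A, H, G, S, M, T, E, D, F.

2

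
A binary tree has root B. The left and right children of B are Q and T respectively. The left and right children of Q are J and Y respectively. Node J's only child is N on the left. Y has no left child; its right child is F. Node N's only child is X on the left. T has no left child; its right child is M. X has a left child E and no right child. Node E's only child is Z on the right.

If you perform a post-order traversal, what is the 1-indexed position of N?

Post-order visits the left subtree, then the right subtree, then the node.
At B: go left to Q.
  At Q: go left to J.
    At J: go left to N.
      At N: go left to X.
        At X: go left to E.
          At E: no left child.
          At E: go right to Z.
            Z is a leaf — visit Z.
          Visit E.
        At X: no right child.
        Visit X.
      At N: no right child.
      Visit N.
    At J: no right child.
    Visit J.
  At Q: go right to Y.
    At Y: no left child.
    At Y: go right to F.
      F is a leaf — visit F.
    Visit Y.
  Visit Q.
At B: go right to T.
  At T: no left child.
  At T: go right to M.
    M is a leaf — visit M.
  Visit T.
Visit B.
Full post-order sequence: Z, E, X, N, J, F, Y, Q, M, T, B.

4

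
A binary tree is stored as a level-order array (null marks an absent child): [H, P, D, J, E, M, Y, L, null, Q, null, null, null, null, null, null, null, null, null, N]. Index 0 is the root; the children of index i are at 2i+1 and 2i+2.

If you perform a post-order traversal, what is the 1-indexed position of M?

7

Post-order visits the left subtree, then the right subtree, then the node.
At H: go left to P.
  At P: go left to J.
    At J: go left to L.
      L is a leaf — visit L.
    At J: no right child.
    Visit J.
  At P: go right to E.
    At E: go left to Q.
      At Q: go left to N.
        N is a leaf — visit N.
      At Q: no right child.
      Visit Q.
    At E: no right child.
    Visit E.
  Visit P.
At H: go right to D.
  At D: go left to M.
    M is a leaf — visit M.
  At D: go right to Y.
    Y is a leaf — visit Y.
  Visit D.
Visit H.
Full post-order sequence: L, J, N, Q, E, P, M, Y, D, H.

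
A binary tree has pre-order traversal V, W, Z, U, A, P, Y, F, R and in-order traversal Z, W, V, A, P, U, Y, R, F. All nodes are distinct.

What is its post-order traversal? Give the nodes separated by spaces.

The first element of pre-order is the root; it splits in-order into left and right subtrees.
Root V: left subtree has 2 nodes {Z, W}, right has 6 {A, P, U, Y, R, F}.
  Root W: left subtree has 1 node {Z}, right has 0 { }.
  Root U: left subtree has 2 nodes {A, P}, right has 3 {Y, R, F}.
    Root A: left subtree has 0 nodes { }, right has 1 {P}.
    Root Y: left subtree has 0 nodes { }, right has 2 {R, F}.
      Root F: left subtree has 1 node {R}, right has 0 { }.

Z W P A R F Y U V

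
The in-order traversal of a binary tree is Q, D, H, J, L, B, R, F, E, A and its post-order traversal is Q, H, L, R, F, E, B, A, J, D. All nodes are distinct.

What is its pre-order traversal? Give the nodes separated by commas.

The last element of post-order is the root; it splits in-order into left and right subtrees.
Root D: left subtree has 1 node {Q}, right has 8 {H, J, L, B, R, F, E, A}.
  Root J: left subtree has 1 node {H}, right has 6 {L, B, R, F, E, A}.
    Root A: left subtree has 5 nodes {L, B, R, F, E}, right has 0 { }.
      Root B: left subtree has 1 node {L}, right has 3 {R, F, E}.
        Root E: left subtree has 2 nodes {R, F}, right has 0 { }.
          Root F: left subtree has 1 node {R}, right has 0 { }.

D, Q, J, H, A, B, L, E, F, R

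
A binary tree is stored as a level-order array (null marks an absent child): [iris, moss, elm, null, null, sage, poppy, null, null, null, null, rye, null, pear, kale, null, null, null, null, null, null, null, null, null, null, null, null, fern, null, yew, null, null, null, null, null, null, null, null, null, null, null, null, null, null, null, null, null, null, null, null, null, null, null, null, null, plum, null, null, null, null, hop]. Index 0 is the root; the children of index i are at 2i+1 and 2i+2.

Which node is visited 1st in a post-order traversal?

Post-order visits the left subtree, then the right subtree, then the node.
At iris: go left to moss.
  moss is a leaf — visit moss.
At iris: go right to elm.
  At elm: go left to sage.
    At sage: go left to rye.
      rye is a leaf — visit rye.
    At sage: no right child.
    Visit sage.
  At elm: go right to poppy.
    At poppy: go left to pear.
      At pear: go left to fern.
        At fern: go left to plum.
          plum is a leaf — visit plum.
        At fern: no right child.
        Visit fern.
      At pear: no right child.
      Visit pear.
    At poppy: go right to kale.
      At kale: go left to yew.
        At yew: no left child.
        At yew: go right to hop.
          hop is a leaf — visit hop.
        Visit yew.
      At kale: no right child.
      Visit kale.
    Visit poppy.
  Visit elm.
Visit iris.
Full post-order sequence: moss, rye, sage, plum, fern, pear, hop, yew, kale, poppy, elm, iris.

moss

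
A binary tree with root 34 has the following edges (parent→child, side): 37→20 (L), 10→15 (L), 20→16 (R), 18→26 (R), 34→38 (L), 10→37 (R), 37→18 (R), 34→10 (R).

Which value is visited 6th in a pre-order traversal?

20

Pre-order visits the node, then its left subtree, then its right subtree.
Visit 34.
At 34: go left to 38.
  38 is a leaf — visit 38.
At 34: go right to 10.
  Visit 10.
  At 10: go left to 15.
    15 is a leaf — visit 15.
  At 10: go right to 37.
    Visit 37.
    At 37: go left to 20.
      Visit 20.
      At 20: no left child.
      At 20: go right to 16.
        16 is a leaf — visit 16.
    At 37: go right to 18.
      Visit 18.
      At 18: no left child.
      At 18: go right to 26.
        26 is a leaf — visit 26.
Full pre-order sequence: 34, 38, 10, 15, 37, 20, 16, 18, 26.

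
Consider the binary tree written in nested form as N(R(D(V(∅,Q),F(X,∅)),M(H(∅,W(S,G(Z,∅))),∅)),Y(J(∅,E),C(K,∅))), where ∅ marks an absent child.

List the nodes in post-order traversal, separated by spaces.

Post-order visits the left subtree, then the right subtree, then the node.
At N: go left to R.
  At R: go left to D.
    At D: go left to V.
      At V: no left child.
      At V: go right to Q.
        Q is a leaf — visit Q.
      Visit V.
    At D: go right to F.
      At F: go left to X.
        X is a leaf — visit X.
      At F: no right child.
      Visit F.
    Visit D.
  At R: go right to M.
    At M: go left to H.
      At H: no left child.
      At H: go right to W.
        At W: go left to S.
          S is a leaf — visit S.
        At W: go right to G.
          At G: go left to Z.
            Z is a leaf — visit Z.
          At G: no right child.
          Visit G.
        Visit W.
      Visit H.
    At M: no right child.
    Visit M.
  Visit R.
At N: go right to Y.
  At Y: go left to J.
    At J: no left child.
    At J: go right to E.
      E is a leaf — visit E.
    Visit J.
  At Y: go right to C.
    At C: go left to K.
      K is a leaf — visit K.
    At C: no right child.
    Visit C.
  Visit Y.
Visit N.

Q V X F D S Z G W H M R E J K C Y N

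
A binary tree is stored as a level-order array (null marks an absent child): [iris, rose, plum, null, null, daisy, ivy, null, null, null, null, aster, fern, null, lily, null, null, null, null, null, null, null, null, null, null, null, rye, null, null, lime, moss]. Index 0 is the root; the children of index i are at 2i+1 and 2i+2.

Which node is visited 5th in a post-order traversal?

daisy

Post-order visits the left subtree, then the right subtree, then the node.
At iris: go left to rose.
  rose is a leaf — visit rose.
At iris: go right to plum.
  At plum: go left to daisy.
    At daisy: go left to aster.
      aster is a leaf — visit aster.
    At daisy: go right to fern.
      At fern: no left child.
      At fern: go right to rye.
        rye is a leaf — visit rye.
      Visit fern.
    Visit daisy.
  At plum: go right to ivy.
    At ivy: no left child.
    At ivy: go right to lily.
      At lily: go left to lime.
        lime is a leaf — visit lime.
      At lily: go right to moss.
        moss is a leaf — visit moss.
      Visit lily.
    Visit ivy.
  Visit plum.
Visit iris.
Full post-order sequence: rose, aster, rye, fern, daisy, lime, moss, lily, ivy, plum, iris.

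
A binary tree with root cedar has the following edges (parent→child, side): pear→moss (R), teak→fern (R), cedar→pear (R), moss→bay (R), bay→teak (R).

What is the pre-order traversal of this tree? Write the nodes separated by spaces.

Pre-order visits the node, then its left subtree, then its right subtree.
Visit cedar.
At cedar: no left child.
At cedar: go right to pear.
  Visit pear.
  At pear: no left child.
  At pear: go right to moss.
    Visit moss.
    At moss: no left child.
    At moss: go right to bay.
      Visit bay.
      At bay: no left child.
      At bay: go right to teak.
        Visit teak.
        At teak: no left child.
        At teak: go right to fern.
          fern is a leaf — visit fern.

cedar pear moss bay teak fern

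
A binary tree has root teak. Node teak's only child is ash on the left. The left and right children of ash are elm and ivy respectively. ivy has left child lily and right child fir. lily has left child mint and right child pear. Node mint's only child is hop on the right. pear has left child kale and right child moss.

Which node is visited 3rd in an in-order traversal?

In-order visits the left subtree, then the node, then the right subtree.
At teak: go left to ash.
  At ash: go left to elm.
    elm is a leaf — visit elm.
  Visit ash.
  At ash: go right to ivy.
    At ivy: go left to lily.
      At lily: go left to mint.
        At mint: no left child.
        Visit mint.
        At mint: go right to hop.
          hop is a leaf — visit hop.
      Visit lily.
      At lily: go right to pear.
        At pear: go left to kale.
          kale is a leaf — visit kale.
        Visit pear.
        At pear: go right to moss.
          moss is a leaf — visit moss.
    Visit ivy.
    At ivy: go right to fir.
      fir is a leaf — visit fir.
Visit teak.
At teak: no right child.
Full in-order sequence: elm, ash, mint, hop, lily, kale, pear, moss, ivy, fir, teak.

mint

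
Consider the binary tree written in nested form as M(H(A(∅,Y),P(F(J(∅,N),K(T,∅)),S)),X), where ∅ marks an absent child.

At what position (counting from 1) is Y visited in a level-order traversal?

6

Level-order visits nodes level by level from the root, left to right within each level.
Level 0: M
Level 1: H, X
Level 2: A, P
Level 3: Y, F, S
Level 4: J, K
Level 5: N, T
Full level-order sequence: M, H, X, A, P, Y, F, S, J, K, N, T.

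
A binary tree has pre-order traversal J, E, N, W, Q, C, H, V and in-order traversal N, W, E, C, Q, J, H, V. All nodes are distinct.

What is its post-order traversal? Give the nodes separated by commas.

W, N, C, Q, E, V, H, J

The first element of pre-order is the root; it splits in-order into left and right subtrees.
Root J: left subtree has 5 nodes {N, W, E, C, Q}, right has 2 {H, V}.
  Root E: left subtree has 2 nodes {N, W}, right has 2 {C, Q}.
    Root N: left subtree has 0 nodes { }, right has 1 {W}.
    Root Q: left subtree has 1 node {C}, right has 0 { }.
  Root H: left subtree has 0 nodes { }, right has 1 {V}.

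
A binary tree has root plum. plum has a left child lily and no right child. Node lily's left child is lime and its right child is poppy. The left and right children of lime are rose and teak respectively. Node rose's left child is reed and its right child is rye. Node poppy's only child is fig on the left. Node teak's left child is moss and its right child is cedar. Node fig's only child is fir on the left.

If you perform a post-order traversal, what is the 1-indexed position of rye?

Post-order visits the left subtree, then the right subtree, then the node.
At plum: go left to lily.
  At lily: go left to lime.
    At lime: go left to rose.
      At rose: go left to reed.
        reed is a leaf — visit reed.
      At rose: go right to rye.
        rye is a leaf — visit rye.
      Visit rose.
    At lime: go right to teak.
      At teak: go left to moss.
        moss is a leaf — visit moss.
      At teak: go right to cedar.
        cedar is a leaf — visit cedar.
      Visit teak.
    Visit lime.
  At lily: go right to poppy.
    At poppy: go left to fig.
      At fig: go left to fir.
        fir is a leaf — visit fir.
      At fig: no right child.
      Visit fig.
    At poppy: no right child.
    Visit poppy.
  Visit lily.
At plum: no right child.
Visit plum.
Full post-order sequence: reed, rye, rose, moss, cedar, teak, lime, fir, fig, poppy, lily, plum.

2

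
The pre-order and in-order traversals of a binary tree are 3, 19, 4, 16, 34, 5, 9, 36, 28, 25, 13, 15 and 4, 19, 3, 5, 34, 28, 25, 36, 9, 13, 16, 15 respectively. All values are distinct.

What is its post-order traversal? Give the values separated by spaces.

The first element of pre-order is the root; it splits in-order into left and right subtrees.
Root 3: left subtree has 2 nodes {4, 19}, right has 9 {5, 34, 28, 25, 36, 9, 13, 16, 15}.
  Root 19: left subtree has 1 node {4}, right has 0 { }.
  Root 16: left subtree has 7 nodes {5, 34, 28, 25, 36, 9, 13}, right has 1 {15}.
    Root 34: left subtree has 1 node {5}, right has 5 {28, 25, 36, 9, 13}.
      Root 9: left subtree has 3 nodes {28, 25, 36}, right has 1 {13}.
        Root 36: left subtree has 2 nodes {28, 25}, right has 0 { }.
          Root 28: left subtree has 0 nodes { }, right has 1 {25}.

4 19 5 25 28 36 13 9 34 15 16 3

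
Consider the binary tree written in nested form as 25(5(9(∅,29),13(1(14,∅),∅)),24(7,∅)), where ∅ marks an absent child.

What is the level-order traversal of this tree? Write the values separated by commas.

25, 5, 24, 9, 13, 7, 29, 1, 14

Level-order visits nodes level by level from the root, left to right within each level.
Level 0: 25
Level 1: 5, 24
Level 2: 9, 13, 7
Level 3: 29, 1
Level 4: 14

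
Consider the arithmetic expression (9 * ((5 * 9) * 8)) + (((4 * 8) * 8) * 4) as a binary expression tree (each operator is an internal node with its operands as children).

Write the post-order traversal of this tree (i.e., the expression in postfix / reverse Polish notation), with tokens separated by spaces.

Post-order on an expression tree gives postfix notation: for each operator, emit left operand, right operand, then the operator.

9 5 9 * 8 * * 4 8 * 8 * 4 * +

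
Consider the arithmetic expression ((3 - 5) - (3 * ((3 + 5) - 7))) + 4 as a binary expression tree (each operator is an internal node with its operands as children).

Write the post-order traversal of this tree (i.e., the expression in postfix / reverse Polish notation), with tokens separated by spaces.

Post-order on an expression tree gives postfix notation: for each operator, emit left operand, right operand, then the operator.

3 5 - 3 3 5 + 7 - * - 4 +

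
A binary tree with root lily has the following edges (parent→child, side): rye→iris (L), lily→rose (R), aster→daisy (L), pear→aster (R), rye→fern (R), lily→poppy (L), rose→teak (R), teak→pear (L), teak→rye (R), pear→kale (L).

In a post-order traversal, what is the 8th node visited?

rye

Post-order visits the left subtree, then the right subtree, then the node.
At lily: go left to poppy.
  poppy is a leaf — visit poppy.
At lily: go right to rose.
  At rose: no left child.
  At rose: go right to teak.
    At teak: go left to pear.
      At pear: go left to kale.
        kale is a leaf — visit kale.
      At pear: go right to aster.
        At aster: go left to daisy.
          daisy is a leaf — visit daisy.
        At aster: no right child.
        Visit aster.
      Visit pear.
    At teak: go right to rye.
      At rye: go left to iris.
        iris is a leaf — visit iris.
      At rye: go right to fern.
        fern is a leaf — visit fern.
      Visit rye.
    Visit teak.
  Visit rose.
Visit lily.
Full post-order sequence: poppy, kale, daisy, aster, pear, iris, fern, rye, teak, rose, lily.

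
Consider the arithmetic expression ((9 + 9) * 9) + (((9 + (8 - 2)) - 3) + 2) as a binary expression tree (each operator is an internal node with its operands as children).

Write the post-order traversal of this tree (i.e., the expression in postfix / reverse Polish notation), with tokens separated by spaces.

9 9 + 9 * 9 8 2 - + 3 - 2 + +

Post-order on an expression tree gives postfix notation: for each operator, emit left operand, right operand, then the operator.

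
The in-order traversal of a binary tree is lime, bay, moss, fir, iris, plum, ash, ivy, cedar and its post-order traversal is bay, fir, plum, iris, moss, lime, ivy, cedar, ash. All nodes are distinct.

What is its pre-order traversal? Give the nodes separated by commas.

ash, lime, moss, bay, iris, fir, plum, cedar, ivy

The last element of post-order is the root; it splits in-order into left and right subtrees.
Root ash: left subtree has 6 nodes {lime, bay, moss, fir, iris, plum}, right has 2 {ivy, cedar}.
  Root lime: left subtree has 0 nodes { }, right has 5 {bay, moss, fir, iris, plum}.
    Root moss: left subtree has 1 node {bay}, right has 3 {fir, iris, plum}.
      Root iris: left subtree has 1 node {fir}, right has 1 {plum}.
  Root cedar: left subtree has 1 node {ivy}, right has 0 { }.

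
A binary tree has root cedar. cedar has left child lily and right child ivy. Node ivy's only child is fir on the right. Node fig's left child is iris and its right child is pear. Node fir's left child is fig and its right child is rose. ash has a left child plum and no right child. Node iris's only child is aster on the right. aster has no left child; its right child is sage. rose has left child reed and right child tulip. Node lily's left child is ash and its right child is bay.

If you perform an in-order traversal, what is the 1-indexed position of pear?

11

In-order visits the left subtree, then the node, then the right subtree.
At cedar: go left to lily.
  At lily: go left to ash.
    At ash: go left to plum.
      plum is a leaf — visit plum.
    Visit ash.
    At ash: no right child.
  Visit lily.
  At lily: go right to bay.
    bay is a leaf — visit bay.
Visit cedar.
At cedar: go right to ivy.
  At ivy: no left child.
  Visit ivy.
  At ivy: go right to fir.
    At fir: go left to fig.
      At fig: go left to iris.
        At iris: no left child.
        Visit iris.
        At iris: go right to aster.
          At aster: no left child.
          Visit aster.
          At aster: go right to sage.
            sage is a leaf — visit sage.
      Visit fig.
      At fig: go right to pear.
        pear is a leaf — visit pear.
    Visit fir.
    At fir: go right to rose.
      At rose: go left to reed.
        reed is a leaf — visit reed.
      Visit rose.
      At rose: go right to tulip.
        tulip is a leaf — visit tulip.
Full in-order sequence: plum, ash, lily, bay, cedar, ivy, iris, aster, sage, fig, pear, fir, reed, rose, tulip.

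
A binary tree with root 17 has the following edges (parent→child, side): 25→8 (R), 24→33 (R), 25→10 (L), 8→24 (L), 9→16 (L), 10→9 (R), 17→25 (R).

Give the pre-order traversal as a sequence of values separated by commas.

17, 25, 10, 9, 16, 8, 24, 33

Pre-order visits the node, then its left subtree, then its right subtree.
Visit 17.
At 17: no left child.
At 17: go right to 25.
  Visit 25.
  At 25: go left to 10.
    Visit 10.
    At 10: no left child.
    At 10: go right to 9.
      Visit 9.
      At 9: go left to 16.
        16 is a leaf — visit 16.
      At 9: no right child.
  At 25: go right to 8.
    Visit 8.
    At 8: go left to 24.
      Visit 24.
      At 24: no left child.
      At 24: go right to 33.
        33 is a leaf — visit 33.
    At 8: no right child.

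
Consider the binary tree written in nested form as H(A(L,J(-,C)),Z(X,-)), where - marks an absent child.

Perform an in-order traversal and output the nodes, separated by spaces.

In-order visits the left subtree, then the node, then the right subtree.
At H: go left to A.
  At A: go left to L.
    L is a leaf — visit L.
  Visit A.
  At A: go right to J.
    At J: no left child.
    Visit J.
    At J: go right to C.
      C is a leaf — visit C.
Visit H.
At H: go right to Z.
  At Z: go left to X.
    X is a leaf — visit X.
  Visit Z.
  At Z: no right child.

L A J C H X Z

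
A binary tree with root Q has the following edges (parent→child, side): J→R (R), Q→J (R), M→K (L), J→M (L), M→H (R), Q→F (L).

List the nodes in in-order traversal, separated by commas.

In-order visits the left subtree, then the node, then the right subtree.
At Q: go left to F.
  F is a leaf — visit F.
Visit Q.
At Q: go right to J.
  At J: go left to M.
    At M: go left to K.
      K is a leaf — visit K.
    Visit M.
    At M: go right to H.
      H is a leaf — visit H.
  Visit J.
  At J: go right to R.
    R is a leaf — visit R.

F, Q, K, M, H, J, R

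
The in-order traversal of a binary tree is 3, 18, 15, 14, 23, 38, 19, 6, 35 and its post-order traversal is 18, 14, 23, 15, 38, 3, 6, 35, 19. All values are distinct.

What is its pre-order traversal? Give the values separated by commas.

The last element of post-order is the root; it splits in-order into left and right subtrees.
Root 19: left subtree has 6 nodes {3, 18, 15, 14, 23, 38}, right has 2 {6, 35}.
  Root 3: left subtree has 0 nodes { }, right has 5 {18, 15, 14, 23, 38}.
    Root 38: left subtree has 4 nodes {18, 15, 14, 23}, right has 0 { }.
      Root 15: left subtree has 1 node {18}, right has 2 {14, 23}.
        Root 23: left subtree has 1 node {14}, right has 0 { }.
  Root 35: left subtree has 1 node {6}, right has 0 { }.

19, 3, 38, 15, 18, 23, 14, 35, 6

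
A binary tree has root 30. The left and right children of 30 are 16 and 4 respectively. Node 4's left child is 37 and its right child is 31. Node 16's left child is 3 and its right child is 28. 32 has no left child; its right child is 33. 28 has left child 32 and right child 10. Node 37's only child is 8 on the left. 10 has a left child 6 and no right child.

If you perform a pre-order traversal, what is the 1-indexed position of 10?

Pre-order visits the node, then its left subtree, then its right subtree.
Visit 30.
At 30: go left to 16.
  Visit 16.
  At 16: go left to 3.
    3 is a leaf — visit 3.
  At 16: go right to 28.
    Visit 28.
    At 28: go left to 32.
      Visit 32.
      At 32: no left child.
      At 32: go right to 33.
        33 is a leaf — visit 33.
    At 28: go right to 10.
      Visit 10.
      At 10: go left to 6.
        6 is a leaf — visit 6.
      At 10: no right child.
At 30: go right to 4.
  Visit 4.
  At 4: go left to 37.
    Visit 37.
    At 37: go left to 8.
      8 is a leaf — visit 8.
    At 37: no right child.
  At 4: go right to 31.
    31 is a leaf — visit 31.
Full pre-order sequence: 30, 16, 3, 28, 32, 33, 10, 6, 4, 37, 8, 31.

7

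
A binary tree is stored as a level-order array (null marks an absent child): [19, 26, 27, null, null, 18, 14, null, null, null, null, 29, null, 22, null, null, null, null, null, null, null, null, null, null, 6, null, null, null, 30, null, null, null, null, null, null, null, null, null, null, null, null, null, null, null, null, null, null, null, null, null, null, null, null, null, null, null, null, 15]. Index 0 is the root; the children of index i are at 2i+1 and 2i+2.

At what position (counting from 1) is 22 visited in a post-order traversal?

Post-order visits the left subtree, then the right subtree, then the node.
At 19: go left to 26.
  26 is a leaf — visit 26.
At 19: go right to 27.
  At 27: go left to 18.
    At 18: go left to 29.
      At 29: no left child.
      At 29: go right to 6.
        6 is a leaf — visit 6.
      Visit 29.
    At 18: no right child.
    Visit 18.
  At 27: go right to 14.
    At 14: go left to 22.
      At 22: no left child.
      At 22: go right to 30.
        At 30: go left to 15.
          15 is a leaf — visit 15.
        At 30: no right child.
        Visit 30.
      Visit 22.
    At 14: no right child.
    Visit 14.
  Visit 27.
Visit 19.
Full post-order sequence: 26, 6, 29, 18, 15, 30, 22, 14, 27, 19.

7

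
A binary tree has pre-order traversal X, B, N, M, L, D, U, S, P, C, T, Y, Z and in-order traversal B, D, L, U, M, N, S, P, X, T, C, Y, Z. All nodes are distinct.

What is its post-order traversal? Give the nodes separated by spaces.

D U L M P S N B T Z Y C X

The first element of pre-order is the root; it splits in-order into left and right subtrees.
Root X: left subtree has 8 nodes {B, D, L, U, M, N, S, P}, right has 4 {T, C, Y, Z}.
  Root B: left subtree has 0 nodes { }, right has 7 {D, L, U, M, N, S, P}.
    Root N: left subtree has 4 nodes {D, L, U, M}, right has 2 {S, P}.
      Root M: left subtree has 3 nodes {D, L, U}, right has 0 { }.
        Root L: left subtree has 1 node {D}, right has 1 {U}.
      Root S: left subtree has 0 nodes { }, right has 1 {P}.
  Root C: left subtree has 1 node {T}, right has 2 {Y, Z}.
    Root Y: left subtree has 0 nodes { }, right has 1 {Z}.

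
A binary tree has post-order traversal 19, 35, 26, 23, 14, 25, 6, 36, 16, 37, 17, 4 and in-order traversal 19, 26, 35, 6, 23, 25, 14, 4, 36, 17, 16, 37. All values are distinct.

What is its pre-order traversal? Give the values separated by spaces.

4 6 26 19 35 25 23 14 17 36 37 16

The last element of post-order is the root; it splits in-order into left and right subtrees.
Root 4: left subtree has 7 nodes {19, 26, 35, 6, 23, 25, 14}, right has 4 {36, 17, 16, 37}.
  Root 6: left subtree has 3 nodes {19, 26, 35}, right has 3 {23, 25, 14}.
    Root 26: left subtree has 1 node {19}, right has 1 {35}.
    Root 25: left subtree has 1 node {23}, right has 1 {14}.
  Root 17: left subtree has 1 node {36}, right has 2 {16, 37}.
    Root 37: left subtree has 1 node {16}, right has 0 { }.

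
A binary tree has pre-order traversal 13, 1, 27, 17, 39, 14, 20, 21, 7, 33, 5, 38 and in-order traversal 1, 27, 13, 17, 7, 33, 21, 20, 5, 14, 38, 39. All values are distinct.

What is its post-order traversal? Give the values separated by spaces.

27 1 33 7 21 5 20 38 14 39 17 13

The first element of pre-order is the root; it splits in-order into left and right subtrees.
Root 13: left subtree has 2 nodes {1, 27}, right has 9 {17, 7, 33, 21, 20, 5, 14, 38, 39}.
  Root 1: left subtree has 0 nodes { }, right has 1 {27}.
  Root 17: left subtree has 0 nodes { }, right has 8 {7, 33, 21, 20, 5, 14, 38, 39}.
    Root 39: left subtree has 7 nodes {7, 33, 21, 20, 5, 14, 38}, right has 0 { }.
      Root 14: left subtree has 5 nodes {7, 33, 21, 20, 5}, right has 1 {38}.
        Root 20: left subtree has 3 nodes {7, 33, 21}, right has 1 {5}.
          Root 21: left subtree has 2 nodes {7, 33}, right has 0 { }.
            Root 7: left subtree has 0 nodes { }, right has 1 {33}.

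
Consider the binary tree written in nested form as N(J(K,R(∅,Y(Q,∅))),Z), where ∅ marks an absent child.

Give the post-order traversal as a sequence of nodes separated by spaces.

Post-order visits the left subtree, then the right subtree, then the node.
At N: go left to J.
  At J: go left to K.
    K is a leaf — visit K.
  At J: go right to R.
    At R: no left child.
    At R: go right to Y.
      At Y: go left to Q.
        Q is a leaf — visit Q.
      At Y: no right child.
      Visit Y.
    Visit R.
  Visit J.
At N: go right to Z.
  Z is a leaf — visit Z.
Visit N.

K Q Y R J Z N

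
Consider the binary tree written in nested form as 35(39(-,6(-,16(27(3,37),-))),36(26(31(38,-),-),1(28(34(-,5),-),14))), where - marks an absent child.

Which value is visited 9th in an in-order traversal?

31

In-order visits the left subtree, then the node, then the right subtree.
At 35: go left to 39.
  At 39: no left child.
  Visit 39.
  At 39: go right to 6.
    At 6: no left child.
    Visit 6.
    At 6: go right to 16.
      At 16: go left to 27.
        At 27: go left to 3.
          3 is a leaf — visit 3.
        Visit 27.
        At 27: go right to 37.
          37 is a leaf — visit 37.
      Visit 16.
      At 16: no right child.
Visit 35.
At 35: go right to 36.
  At 36: go left to 26.
    At 26: go left to 31.
      At 31: go left to 38.
        38 is a leaf — visit 38.
      Visit 31.
      At 31: no right child.
    Visit 26.
    At 26: no right child.
  Visit 36.
  At 36: go right to 1.
    At 1: go left to 28.
      At 28: go left to 34.
        At 34: no left child.
        Visit 34.
        At 34: go right to 5.
          5 is a leaf — visit 5.
      Visit 28.
      At 28: no right child.
    Visit 1.
    At 1: go right to 14.
      14 is a leaf — visit 14.
Full in-order sequence: 39, 6, 3, 27, 37, 16, 35, 38, 31, 26, 36, 34, 5, 28, 1, 14.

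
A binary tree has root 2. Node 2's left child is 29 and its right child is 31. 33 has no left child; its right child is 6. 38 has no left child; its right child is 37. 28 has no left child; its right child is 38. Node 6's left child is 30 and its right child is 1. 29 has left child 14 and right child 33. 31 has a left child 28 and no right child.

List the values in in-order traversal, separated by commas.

In-order visits the left subtree, then the node, then the right subtree.
At 2: go left to 29.
  At 29: go left to 14.
    14 is a leaf — visit 14.
  Visit 29.
  At 29: go right to 33.
    At 33: no left child.
    Visit 33.
    At 33: go right to 6.
      At 6: go left to 30.
        30 is a leaf — visit 30.
      Visit 6.
      At 6: go right to 1.
        1 is a leaf — visit 1.
Visit 2.
At 2: go right to 31.
  At 31: go left to 28.
    At 28: no left child.
    Visit 28.
    At 28: go right to 38.
      At 38: no left child.
      Visit 38.
      At 38: go right to 37.
        37 is a leaf — visit 37.
  Visit 31.
  At 31: no right child.

14, 29, 33, 30, 6, 1, 2, 28, 38, 37, 31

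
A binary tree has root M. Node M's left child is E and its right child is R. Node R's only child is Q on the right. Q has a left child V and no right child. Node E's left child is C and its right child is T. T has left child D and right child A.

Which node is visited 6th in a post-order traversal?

V

Post-order visits the left subtree, then the right subtree, then the node.
At M: go left to E.
  At E: go left to C.
    C is a leaf — visit C.
  At E: go right to T.
    At T: go left to D.
      D is a leaf — visit D.
    At T: go right to A.
      A is a leaf — visit A.
    Visit T.
  Visit E.
At M: go right to R.
  At R: no left child.
  At R: go right to Q.
    At Q: go left to V.
      V is a leaf — visit V.
    At Q: no right child.
    Visit Q.
  Visit R.
Visit M.
Full post-order sequence: C, D, A, T, E, V, Q, R, M.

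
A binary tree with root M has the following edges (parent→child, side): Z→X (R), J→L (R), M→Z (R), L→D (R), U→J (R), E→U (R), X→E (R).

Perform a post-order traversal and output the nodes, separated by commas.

D, L, J, U, E, X, Z, M

Post-order visits the left subtree, then the right subtree, then the node.
At M: no left child.
At M: go right to Z.
  At Z: no left child.
  At Z: go right to X.
    At X: no left child.
    At X: go right to E.
      At E: no left child.
      At E: go right to U.
        At U: no left child.
        At U: go right to J.
          At J: no left child.
          At J: go right to L.
            At L: no left child.
            At L: go right to D.
              D is a leaf — visit D.
            Visit L.
          Visit J.
        Visit U.
      Visit E.
    Visit X.
  Visit Z.
Visit M.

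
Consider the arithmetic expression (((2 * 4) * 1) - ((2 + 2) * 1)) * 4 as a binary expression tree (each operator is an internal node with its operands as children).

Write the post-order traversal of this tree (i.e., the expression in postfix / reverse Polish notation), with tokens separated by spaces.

Post-order on an expression tree gives postfix notation: for each operator, emit left operand, right operand, then the operator.

2 4 * 1 * 2 2 + 1 * - 4 *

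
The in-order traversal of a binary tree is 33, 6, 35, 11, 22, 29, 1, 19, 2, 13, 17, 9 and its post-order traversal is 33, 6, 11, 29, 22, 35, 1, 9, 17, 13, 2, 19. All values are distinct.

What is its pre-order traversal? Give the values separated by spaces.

The last element of post-order is the root; it splits in-order into left and right subtrees.
Root 19: left subtree has 7 nodes {33, 6, 35, 11, 22, 29, 1}, right has 4 {2, 13, 17, 9}.
  Root 1: left subtree has 6 nodes {33, 6, 35, 11, 22, 29}, right has 0 { }.
    Root 35: left subtree has 2 nodes {33, 6}, right has 3 {11, 22, 29}.
      Root 6: left subtree has 1 node {33}, right has 0 { }.
      Root 22: left subtree has 1 node {11}, right has 1 {29}.
  Root 2: left subtree has 0 nodes { }, right has 3 {13, 17, 9}.
    Root 13: left subtree has 0 nodes { }, right has 2 {17, 9}.
      Root 17: left subtree has 0 nodes { }, right has 1 {9}.

19 1 35 6 33 22 11 29 2 13 17 9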